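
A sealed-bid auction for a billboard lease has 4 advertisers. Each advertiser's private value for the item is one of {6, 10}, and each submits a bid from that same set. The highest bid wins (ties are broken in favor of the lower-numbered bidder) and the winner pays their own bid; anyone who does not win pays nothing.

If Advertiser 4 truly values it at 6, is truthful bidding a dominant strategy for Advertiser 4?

Check each profile of the others' bids and compare truth against every alternative bid.
Others bid (6, 6, 6): truth gives 0, best alternative gives -4.
Others bid (6, 6, 10): truth gives 0, best alternative gives 0.
Others bid (6, 10, 6): truth gives 0, best alternative gives 0.
Others bid (6, 10, 10): truth gives 0, best alternative gives 0.
Others bid (10, 6, 6): truth gives 0, best alternative gives 0.
Others bid (10, 6, 10): truth gives 0, best alternative gives 0.
(Remaining 2 profiles checked similarly; truth is weakly best in each.)
In every case the truthful bid is at least as good as any alternative, so it is a dominant strategy.

Yes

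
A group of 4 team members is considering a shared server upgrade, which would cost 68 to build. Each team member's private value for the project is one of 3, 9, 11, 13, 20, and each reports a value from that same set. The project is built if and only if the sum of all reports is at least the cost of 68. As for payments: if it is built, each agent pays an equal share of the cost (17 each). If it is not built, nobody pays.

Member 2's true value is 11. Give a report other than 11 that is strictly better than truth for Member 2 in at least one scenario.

3

Suppose Member 1 reports 20, Member 3 reports 20 and Member 4 reports 20.
Report 11: project built, pays 17, utility 11 - 17 = -6.
Report 3: project not built, utility 0.
So reporting 3 beats truth here (0 > -6).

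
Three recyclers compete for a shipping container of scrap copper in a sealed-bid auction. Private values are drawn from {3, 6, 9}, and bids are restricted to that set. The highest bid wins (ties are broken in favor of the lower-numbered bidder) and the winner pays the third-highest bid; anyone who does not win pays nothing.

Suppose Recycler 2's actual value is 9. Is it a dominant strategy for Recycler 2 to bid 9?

Yes

Check each profile of the others' bids and compare truth against every alternative bid.
Others bid (3, 9): truth gives 6, best alternative gives 0.
Others bid (6, 3): truth gives 6, best alternative gives 0.
Others bid (6, 6): truth gives 3, best alternative gives 0.
Others bid (6, 9): truth gives 3, best alternative gives 0.
Others bid (3, 3): truth gives 6, best alternative gives 6.
Others bid (3, 6): truth gives 6, best alternative gives 6.
(Remaining 3 profiles checked similarly; truth is weakly best in each.)
In every case the truthful bid is at least as good as any alternative, so it is a dominant strategy.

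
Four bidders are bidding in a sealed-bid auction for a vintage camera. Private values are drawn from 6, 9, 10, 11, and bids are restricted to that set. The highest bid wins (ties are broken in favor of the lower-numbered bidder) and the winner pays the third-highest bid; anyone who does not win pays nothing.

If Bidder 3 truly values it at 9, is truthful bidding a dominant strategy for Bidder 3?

No

Consider the case where Bidder 1 bids 6, Bidder 2 bids 6 and Bidder 4 bids 10.
Truthful bid 9: loses, pays 0, utility 0.
Bid 10 instead: wins, pays 6, utility 9 - 6 = 3.
Since 3 > 0, bidding 10 is strictly better here, so truthful bidding is not dominant.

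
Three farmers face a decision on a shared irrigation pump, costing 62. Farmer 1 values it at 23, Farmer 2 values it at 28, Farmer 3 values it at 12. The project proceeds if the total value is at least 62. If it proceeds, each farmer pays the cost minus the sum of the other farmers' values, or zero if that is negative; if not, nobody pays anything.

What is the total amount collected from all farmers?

Total value 63 ≥ cost 62, so it is built.
Farmer 1: others sum to 40; max(0, 62 - 40) = 22.
Farmer 2: others sum to 35; max(0, 62 - 35) = 27.
Farmer 3: others sum to 51; max(0, 62 - 51) = 11.
Total collected = 22 + 27 + 11 = 60.

60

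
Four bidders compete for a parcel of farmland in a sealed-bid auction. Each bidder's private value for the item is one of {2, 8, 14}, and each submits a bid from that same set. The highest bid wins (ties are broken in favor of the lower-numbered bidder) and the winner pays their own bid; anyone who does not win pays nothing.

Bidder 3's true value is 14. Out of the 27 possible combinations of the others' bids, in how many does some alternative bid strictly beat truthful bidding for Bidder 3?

2

Others bid (2, 2, 2): truth gives 0; bid 8 gives 6 > 0. Violating.
Others bid (2, 2, 8): truth gives 0; bid 8 gives 6 > 0. Violating.
Others bid (2, 2, 14): truth gives 0; no alternative beats it.
Others bid (2, 8, 2): truth gives 0; no alternative beats it.
(Checking all 27 profiles: 2 have a profitable deviation, 25 do not.)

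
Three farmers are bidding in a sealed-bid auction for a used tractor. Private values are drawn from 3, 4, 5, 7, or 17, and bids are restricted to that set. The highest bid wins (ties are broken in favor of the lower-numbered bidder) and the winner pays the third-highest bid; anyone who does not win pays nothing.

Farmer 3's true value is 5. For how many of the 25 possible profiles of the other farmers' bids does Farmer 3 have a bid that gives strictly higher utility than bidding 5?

8

Others bid (3, 5): truth gives 0; bid 7 gives 2 > 0. Violating.
Others bid (3, 7): truth gives 0; bid 17 gives 2 > 0. Violating.
Others bid (4, 5): truth gives 0; bid 7 gives 1 > 0. Violating.
Others bid (4, 7): truth gives 0; bid 17 gives 1 > 0. Violating.
Others bid (3, 3): truth gives 2; no alternative beats it.
Others bid (3, 4): truth gives 2; no alternative beats it.
(Checking all 25 profiles: 8 have a profitable deviation, 17 do not.)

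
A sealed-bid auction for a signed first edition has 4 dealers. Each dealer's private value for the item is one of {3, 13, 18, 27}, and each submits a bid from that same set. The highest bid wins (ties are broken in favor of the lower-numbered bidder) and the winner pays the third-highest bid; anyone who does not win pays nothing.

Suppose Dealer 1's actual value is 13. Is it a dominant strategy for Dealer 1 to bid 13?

No

Consider the case where Dealer 2 bids 3, Dealer 3 bids 3 and Dealer 4 bids 18.
Truthful bid 13: loses, pays 0, utility 0.
Bid 18 instead: wins, pays 3, utility 13 - 3 = 10.
Since 10 > 0, bidding 18 is strictly better here, so truthful bidding is not dominant.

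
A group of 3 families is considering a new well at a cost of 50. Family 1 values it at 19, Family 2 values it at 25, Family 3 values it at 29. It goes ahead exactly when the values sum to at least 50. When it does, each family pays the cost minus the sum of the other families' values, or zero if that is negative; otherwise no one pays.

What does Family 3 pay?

6

Total value 73 ≥ cost 50, so the project is built.
The other families' values sum to 44.
Cost minus that sum is 50 - 44 = 6.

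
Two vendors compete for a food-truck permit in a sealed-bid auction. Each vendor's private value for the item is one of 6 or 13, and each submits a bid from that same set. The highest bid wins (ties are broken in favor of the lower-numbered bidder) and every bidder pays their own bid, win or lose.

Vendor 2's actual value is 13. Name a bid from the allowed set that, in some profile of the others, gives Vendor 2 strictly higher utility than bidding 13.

Suppose Vendor 1 bids 13.
Bid 13: loses but pays 13, utility -13.
Bid 6: loses but pays 6, utility -6.
So bidding 6 beats truth here (-6 > -13).

6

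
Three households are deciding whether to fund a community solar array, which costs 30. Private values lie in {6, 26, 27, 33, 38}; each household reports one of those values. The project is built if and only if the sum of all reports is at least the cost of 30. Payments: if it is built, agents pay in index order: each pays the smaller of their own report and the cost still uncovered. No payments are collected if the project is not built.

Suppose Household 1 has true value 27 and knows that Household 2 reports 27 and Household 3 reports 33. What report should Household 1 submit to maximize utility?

Report 6: project built, pays 6, utility 27 - 6 = 21.
Report 26: project built, pays 26, utility 27 - 26 = 1.
Report 27: project built, pays 27, utility 27 - 27 = 0.
Report 33: project built, pays 30, utility 27 - 30 = -3.
Report 38: project built, pays 30, utility 27 - 30 = -3.
The best choice is 6 with utility 21.

6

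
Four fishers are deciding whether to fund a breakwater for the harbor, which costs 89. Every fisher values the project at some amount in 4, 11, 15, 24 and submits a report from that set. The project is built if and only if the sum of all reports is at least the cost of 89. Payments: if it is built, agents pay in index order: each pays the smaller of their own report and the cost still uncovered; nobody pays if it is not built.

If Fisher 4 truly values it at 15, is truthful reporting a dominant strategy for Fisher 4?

Check each profile of the others' reports and compare truth against every alternative report.
Others report (4, 4, 4): truth gives 0, best alternative gives 0.
Others report (4, 4, 11): truth gives 0, best alternative gives 0.
Others report (4, 4, 15): truth gives 0, best alternative gives 0.
Others report (4, 4, 24): truth gives 0, best alternative gives 0.
Others report (4, 11, 4): truth gives 0, best alternative gives 0.
Others report (4, 11, 11): truth gives 0, best alternative gives 0.
(Remaining 58 profiles checked similarly; truth is weakly best in each.)
In every case the truthful report is at least as good as any alternative, so it is a dominant strategy.

Yes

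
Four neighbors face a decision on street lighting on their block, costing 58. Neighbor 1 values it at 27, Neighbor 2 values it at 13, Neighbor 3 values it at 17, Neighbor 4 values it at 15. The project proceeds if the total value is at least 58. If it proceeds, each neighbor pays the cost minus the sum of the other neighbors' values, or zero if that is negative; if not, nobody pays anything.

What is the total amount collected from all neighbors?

Total value 72 ≥ cost 58, so it is built.
Neighbor 1: others sum to 45; max(0, 58 - 45) = 13.
Neighbor 2: others sum to 59; max(0, 58 - 59) = 0.
Neighbor 3: others sum to 55; max(0, 58 - 55) = 3.
Neighbor 4: others sum to 57; max(0, 58 - 57) = 1.
Total collected = 13 + 0 + 3 + 1 = 17.

17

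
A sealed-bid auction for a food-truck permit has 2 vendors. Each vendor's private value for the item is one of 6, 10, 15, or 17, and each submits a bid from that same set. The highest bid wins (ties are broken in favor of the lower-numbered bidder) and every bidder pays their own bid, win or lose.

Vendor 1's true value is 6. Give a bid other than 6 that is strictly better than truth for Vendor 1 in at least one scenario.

10

Suppose Vendor 2 bids 10.
Bid 6: loses but pays 6, utility -6.
Bid 10: wins, pays 10, utility 6 - 10 = -4.
So bidding 10 beats truth here (-4 > -6).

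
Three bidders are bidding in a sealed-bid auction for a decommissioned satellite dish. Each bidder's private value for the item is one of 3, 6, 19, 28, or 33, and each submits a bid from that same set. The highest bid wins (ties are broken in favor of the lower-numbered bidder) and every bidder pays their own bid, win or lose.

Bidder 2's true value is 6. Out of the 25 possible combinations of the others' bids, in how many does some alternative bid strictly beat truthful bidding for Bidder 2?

Others bid (3, 19): truth gives -6; bid 3 gives -3 > -6. Violating.
Others bid (3, 28): truth gives -6; bid 3 gives -3 > -6. Violating.
Others bid (3, 33): truth gives -6; bid 3 gives -3 > -6. Violating.
Others bid (6, 3): truth gives -6; bid 3 gives -3 > -6. Violating.
Others bid (3, 3): truth gives 0; no alternative beats it.
Others bid (3, 6): truth gives 0; no alternative beats it.
(Checking all 25 profiles: 23 have a profitable deviation, 2 do not.)

23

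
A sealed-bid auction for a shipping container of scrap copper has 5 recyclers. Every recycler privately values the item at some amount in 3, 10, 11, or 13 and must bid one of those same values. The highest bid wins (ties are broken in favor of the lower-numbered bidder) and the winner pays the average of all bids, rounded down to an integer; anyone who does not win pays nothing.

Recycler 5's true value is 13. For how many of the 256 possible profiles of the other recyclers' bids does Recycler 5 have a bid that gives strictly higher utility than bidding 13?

Others bid (3, 3, 3, 3): truth gives 8; bid 10 gives 9 > 8. Violating.
Others bid (3, 10, 10, 10): truth gives 4; bid 11 gives 5 > 4. Violating.
Others bid (10, 3, 10, 10): truth gives 4; bid 11 gives 5 > 4. Violating.
Others bid (10, 10, 3, 10): truth gives 4; bid 11 gives 5 > 4. Violating.
Others bid (3, 3, 3, 10): truth gives 7; no alternative beats it.
Others bid (3, 3, 3, 11): truth gives 7; no alternative beats it.
(Checking all 256 profiles: 5 have a profitable deviation, 251 do not.)

5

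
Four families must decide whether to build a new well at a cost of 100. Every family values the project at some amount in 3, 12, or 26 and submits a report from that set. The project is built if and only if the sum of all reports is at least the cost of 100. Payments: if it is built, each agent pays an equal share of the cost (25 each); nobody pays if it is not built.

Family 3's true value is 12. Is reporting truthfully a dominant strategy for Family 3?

Check each profile of the others' reports and compare truth against every alternative report.
Others report (3, 3, 3): truth gives 0, best alternative gives 0.
Others report (3, 3, 12): truth gives 0, best alternative gives 0.
Others report (3, 3, 26): truth gives 0, best alternative gives 0.
Others report (3, 12, 3): truth gives 0, best alternative gives 0.
Others report (3, 12, 12): truth gives 0, best alternative gives 0.
Others report (3, 12, 26): truth gives 0, best alternative gives 0.
(Remaining 21 profiles checked similarly; truth is weakly best in each.)
In every case the truthful report is at least as good as any alternative, so it is a dominant strategy.

Yes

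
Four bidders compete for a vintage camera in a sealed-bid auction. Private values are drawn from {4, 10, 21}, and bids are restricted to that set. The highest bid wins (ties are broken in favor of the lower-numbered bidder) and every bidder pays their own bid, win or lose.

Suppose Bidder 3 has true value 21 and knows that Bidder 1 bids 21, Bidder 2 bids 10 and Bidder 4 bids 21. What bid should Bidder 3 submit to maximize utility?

Bid 4: loses but pays 4, utility -4.
Bid 10: loses but pays 10, utility -10.
Bid 21: loses but pays 21, utility -21.
The best choice is 4 with utility -4.

4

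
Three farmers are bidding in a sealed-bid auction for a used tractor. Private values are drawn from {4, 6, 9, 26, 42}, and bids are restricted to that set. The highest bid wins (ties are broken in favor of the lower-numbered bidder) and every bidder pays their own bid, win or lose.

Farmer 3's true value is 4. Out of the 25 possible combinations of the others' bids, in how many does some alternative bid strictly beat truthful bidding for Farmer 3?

1

Others bid (4, 4): truth gives -4; bid 6 gives -2 > -4. Violating.
Others bid (4, 6): truth gives -4; no alternative beats it.
Others bid (4, 9): truth gives -4; no alternative beats it.
(Checking all 25 profiles: 1 has a profitable deviation, 24 do not.)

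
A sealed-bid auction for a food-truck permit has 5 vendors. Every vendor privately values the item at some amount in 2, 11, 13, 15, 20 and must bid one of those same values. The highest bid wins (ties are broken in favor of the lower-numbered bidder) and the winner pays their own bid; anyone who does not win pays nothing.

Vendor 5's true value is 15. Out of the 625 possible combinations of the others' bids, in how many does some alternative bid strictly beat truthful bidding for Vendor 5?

16

Others bid (2, 2, 2, 2): truth gives 0; bid 11 gives 4 > 0. Violating.
Others bid (2, 2, 2, 11): truth gives 0; bid 13 gives 2 > 0. Violating.
Others bid (2, 2, 11, 2): truth gives 0; bid 13 gives 2 > 0. Violating.
Others bid (2, 2, 11, 11): truth gives 0; bid 13 gives 2 > 0. Violating.
Others bid (2, 2, 2, 13): truth gives 0; no alternative beats it.
Others bid (2, 2, 2, 15): truth gives 0; no alternative beats it.
(Checking all 625 profiles: 16 have a profitable deviation, 609 do not.)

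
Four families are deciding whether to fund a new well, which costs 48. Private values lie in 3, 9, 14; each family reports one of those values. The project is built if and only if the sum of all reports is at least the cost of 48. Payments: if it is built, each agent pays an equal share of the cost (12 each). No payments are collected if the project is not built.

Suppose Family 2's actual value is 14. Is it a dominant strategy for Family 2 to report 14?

Yes

Check each profile of the others' reports and compare truth against every alternative report.
Others report (9, 14, 14): truth gives 2, best alternative gives 0.
Others report (14, 9, 14): truth gives 2, best alternative gives 0.
Others report (14, 14, 9): truth gives 2, best alternative gives 0.
Others report (14, 14, 14): truth gives 2, best alternative gives 2.
Others report (3, 3, 3): truth gives 0, best alternative gives 0.
Others report (3, 3, 9): truth gives 0, best alternative gives 0.
(Remaining 21 profiles checked similarly; truth is weakly best in each.)
In every case the truthful report is at least as good as any alternative, so it is a dominant strategy.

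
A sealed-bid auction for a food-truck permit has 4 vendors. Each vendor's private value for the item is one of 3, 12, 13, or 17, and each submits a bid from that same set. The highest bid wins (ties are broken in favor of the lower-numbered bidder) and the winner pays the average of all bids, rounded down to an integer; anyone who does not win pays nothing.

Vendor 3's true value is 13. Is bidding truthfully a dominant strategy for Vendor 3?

No

Consider the case where Vendor 1 bids 3, Vendor 2 bids 3 and Vendor 4 bids 17.
Truthful bid 13: loses, pays 0, utility 0.
Bid 17 instead: wins, pays 10, utility 13 - 10 = 3.
Since 3 > 0, bidding 17 is strictly better here, so truthful bidding is not dominant.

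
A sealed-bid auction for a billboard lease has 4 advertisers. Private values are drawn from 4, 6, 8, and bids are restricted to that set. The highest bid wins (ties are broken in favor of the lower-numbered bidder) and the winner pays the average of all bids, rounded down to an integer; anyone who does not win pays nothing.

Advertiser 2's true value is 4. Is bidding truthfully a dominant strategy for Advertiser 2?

Check each profile of the others' bids and compare truth against every alternative bid.
Others bid (4, 4, 6): truth gives 0, best alternative gives -1.
Others bid (4, 6, 4): truth gives 0, best alternative gives -1.
Others bid (4, 6, 6): truth gives 0, best alternative gives -1.
Others bid (4, 4, 4): truth gives 0, best alternative gives 0.
Others bid (4, 4, 8): truth gives 0, best alternative gives 0.
Others bid (4, 6, 8): truth gives 0, best alternative gives 0.
(Remaining 21 profiles checked similarly; truth is weakly best in each.)
In every case the truthful bid is at least as good as any alternative, so it is a dominant strategy.

Yes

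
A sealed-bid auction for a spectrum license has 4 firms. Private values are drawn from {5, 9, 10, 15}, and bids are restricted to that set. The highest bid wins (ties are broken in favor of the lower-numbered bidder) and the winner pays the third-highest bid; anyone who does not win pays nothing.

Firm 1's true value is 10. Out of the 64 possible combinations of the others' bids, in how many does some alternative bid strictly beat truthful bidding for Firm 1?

12

Others bid (5, 5, 15): truth gives 0; bid 15 gives 5 > 0. Violating.
Others bid (5, 9, 15): truth gives 0; bid 15 gives 1 > 0. Violating.
Others bid (5, 15, 5): truth gives 0; bid 15 gives 5 > 0. Violating.
Others bid (5, 15, 9): truth gives 0; bid 15 gives 1 > 0. Violating.
Others bid (5, 5, 5): truth gives 5; no alternative beats it.
Others bid (5, 5, 9): truth gives 5; no alternative beats it.
(Checking all 64 profiles: 12 have a profitable deviation, 52 do not.)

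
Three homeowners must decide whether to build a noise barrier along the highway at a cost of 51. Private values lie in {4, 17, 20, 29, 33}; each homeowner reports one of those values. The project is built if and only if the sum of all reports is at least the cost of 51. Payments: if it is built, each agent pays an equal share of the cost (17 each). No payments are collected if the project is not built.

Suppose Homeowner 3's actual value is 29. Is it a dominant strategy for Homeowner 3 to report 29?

Consider the case where Homeowner 1 reports 4 and Homeowner 2 reports 17.
Truthful report 29: project not built, utility 0.
Report 33 instead: project built, pays 17, utility 29 - 17 = 12.
Since 12 > 0, reporting 33 is strictly better here, so truthful reporting is not dominant.

No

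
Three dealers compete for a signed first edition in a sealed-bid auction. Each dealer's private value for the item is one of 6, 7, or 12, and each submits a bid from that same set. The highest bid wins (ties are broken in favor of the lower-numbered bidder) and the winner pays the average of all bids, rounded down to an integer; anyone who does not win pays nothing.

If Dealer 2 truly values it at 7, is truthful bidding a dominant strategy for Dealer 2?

Check each profile of the others' bids and compare truth against every alternative bid.
Others bid (6, 6): truth gives 1, best alternative gives 0.
Others bid (6, 7): truth gives 1, best alternative gives 0.
Others bid (6, 12): truth gives 0, best alternative gives 0.
Others bid (7, 6): truth gives 0, best alternative gives 0.
Others bid (7, 7): truth gives 0, best alternative gives 0.
Others bid (7, 12): truth gives 0, best alternative gives 0.
(Remaining 3 profiles checked similarly; truth is weakly best in each.)
In every case the truthful bid is at least as good as any alternative, so it is a dominant strategy.

Yes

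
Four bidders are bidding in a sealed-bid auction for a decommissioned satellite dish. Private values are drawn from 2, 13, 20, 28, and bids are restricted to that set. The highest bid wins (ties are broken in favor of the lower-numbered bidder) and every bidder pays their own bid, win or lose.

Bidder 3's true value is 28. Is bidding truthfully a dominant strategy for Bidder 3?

No

Consider the case where Bidder 1 bids 2, Bidder 2 bids 2 and Bidder 4 bids 2.
Truthful bid 28: wins, pays 28, utility 28 - 28 = 0.
Bid 13 instead: wins, pays 13, utility 28 - 13 = 15.
Since 15 > 0, bidding 13 is strictly better here, so truthful bidding is not dominant.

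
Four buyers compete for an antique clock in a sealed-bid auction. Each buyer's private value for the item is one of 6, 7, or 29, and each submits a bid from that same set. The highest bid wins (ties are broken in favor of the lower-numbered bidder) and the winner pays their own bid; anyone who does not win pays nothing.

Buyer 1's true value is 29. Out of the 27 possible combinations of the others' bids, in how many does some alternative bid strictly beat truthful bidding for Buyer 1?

Others bid (6, 6, 6): truth gives 0; bid 6 gives 23 > 0. Violating.
Others bid (6, 6, 7): truth gives 0; bid 7 gives 22 > 0. Violating.
Others bid (6, 7, 6): truth gives 0; bid 7 gives 22 > 0. Violating.
Others bid (6, 7, 7): truth gives 0; bid 7 gives 22 > 0. Violating.
Others bid (6, 6, 29): truth gives 0; no alternative beats it.
Others bid (6, 7, 29): truth gives 0; no alternative beats it.
(Checking all 27 profiles: 8 have a profitable deviation, 19 do not.)

8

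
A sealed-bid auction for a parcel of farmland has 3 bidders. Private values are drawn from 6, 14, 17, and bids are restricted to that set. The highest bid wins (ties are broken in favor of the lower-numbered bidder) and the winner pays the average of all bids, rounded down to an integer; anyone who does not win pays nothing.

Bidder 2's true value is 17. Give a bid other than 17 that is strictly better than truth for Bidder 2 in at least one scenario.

Suppose Bidder 1 bids 6 and Bidder 3 bids 6.
Bid 17: wins, pays 9, utility 17 - 9 = 8.
Bid 14: wins, pays 8, utility 17 - 8 = 9.
So bidding 14 beats truth here (9 > 8).

14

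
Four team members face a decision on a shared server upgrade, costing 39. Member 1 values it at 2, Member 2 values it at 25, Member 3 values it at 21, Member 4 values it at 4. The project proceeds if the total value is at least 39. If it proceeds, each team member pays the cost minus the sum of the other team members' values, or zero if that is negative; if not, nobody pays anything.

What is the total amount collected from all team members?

20

Total value 52 ≥ cost 39, so it is built.
Member 1: others sum to 50; max(0, 39 - 50) = 0.
Member 2: others sum to 27; max(0, 39 - 27) = 12.
Member 3: others sum to 31; max(0, 39 - 31) = 8.
Member 4: others sum to 48; max(0, 39 - 48) = 0.
Total collected = 0 + 12 + 8 + 0 = 20.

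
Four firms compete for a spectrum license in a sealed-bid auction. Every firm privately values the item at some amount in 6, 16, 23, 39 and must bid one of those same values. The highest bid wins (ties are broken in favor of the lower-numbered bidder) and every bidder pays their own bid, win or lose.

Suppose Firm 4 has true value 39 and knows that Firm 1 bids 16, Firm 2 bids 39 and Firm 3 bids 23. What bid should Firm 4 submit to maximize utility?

6

Bid 6: loses but pays 6, utility -6.
Bid 16: loses but pays 16, utility -16.
Bid 23: loses but pays 23, utility -23.
Bid 39: loses but pays 39, utility -39.
The best choice is 6 with utility -6.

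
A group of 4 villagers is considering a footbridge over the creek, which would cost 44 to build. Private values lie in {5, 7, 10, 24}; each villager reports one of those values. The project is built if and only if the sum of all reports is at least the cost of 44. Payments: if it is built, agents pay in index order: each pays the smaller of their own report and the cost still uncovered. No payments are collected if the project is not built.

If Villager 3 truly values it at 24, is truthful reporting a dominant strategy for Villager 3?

Consider the case where Villager 1 reports 5, Villager 2 reports 5 and Villager 4 reports 24.
Truthful report 24: project built, pays 24, utility 24 - 24 = 0.
Report 10 instead: project built, pays 10, utility 24 - 10 = 14.
Since 14 > 0, reporting 10 is strictly better here, so truthful reporting is not dominant.

No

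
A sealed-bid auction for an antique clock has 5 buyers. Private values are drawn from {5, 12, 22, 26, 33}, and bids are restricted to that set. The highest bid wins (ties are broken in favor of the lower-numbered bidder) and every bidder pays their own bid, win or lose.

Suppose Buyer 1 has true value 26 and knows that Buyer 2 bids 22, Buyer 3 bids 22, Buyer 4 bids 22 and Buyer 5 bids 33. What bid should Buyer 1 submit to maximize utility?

5

Bid 5: loses but pays 5, utility -5.
Bid 12: loses but pays 12, utility -12.
Bid 22: loses but pays 22, utility -22.
Bid 26: loses but pays 26, utility -26.
Bid 33: wins, pays 33, utility 26 - 33 = -7.
The best choice is 5 with utility -5.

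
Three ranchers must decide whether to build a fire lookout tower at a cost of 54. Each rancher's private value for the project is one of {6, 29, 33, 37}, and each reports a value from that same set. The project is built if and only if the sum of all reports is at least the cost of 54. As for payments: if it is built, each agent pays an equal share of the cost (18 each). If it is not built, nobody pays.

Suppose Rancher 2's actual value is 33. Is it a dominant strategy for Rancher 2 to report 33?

Check each profile of the others' reports and compare truth against every alternative report.
Others report (6, 29): truth gives 15, best alternative gives 15.
Others report (6, 33): truth gives 15, best alternative gives 15.
Others report (6, 37): truth gives 15, best alternative gives 15.
Others report (29, 6): truth gives 15, best alternative gives 15.
Others report (29, 29): truth gives 15, best alternative gives 15.
Others report (29, 33): truth gives 15, best alternative gives 15.
(Remaining 10 profiles checked similarly; truth is weakly best in each.)
In every case the truthful report is at least as good as any alternative, so it is a dominant strategy.

Yes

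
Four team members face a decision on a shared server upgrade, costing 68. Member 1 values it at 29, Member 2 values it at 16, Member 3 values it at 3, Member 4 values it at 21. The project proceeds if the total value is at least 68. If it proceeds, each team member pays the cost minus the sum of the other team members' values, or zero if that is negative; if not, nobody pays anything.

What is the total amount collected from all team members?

Total value 69 ≥ cost 68, so it is built.
Member 1: others sum to 40; max(0, 68 - 40) = 28.
Member 2: others sum to 53; max(0, 68 - 53) = 15.
Member 3: others sum to 66; max(0, 68 - 66) = 2.
Member 4: others sum to 48; max(0, 68 - 48) = 20.
Total collected = 28 + 15 + 2 + 20 = 65.

65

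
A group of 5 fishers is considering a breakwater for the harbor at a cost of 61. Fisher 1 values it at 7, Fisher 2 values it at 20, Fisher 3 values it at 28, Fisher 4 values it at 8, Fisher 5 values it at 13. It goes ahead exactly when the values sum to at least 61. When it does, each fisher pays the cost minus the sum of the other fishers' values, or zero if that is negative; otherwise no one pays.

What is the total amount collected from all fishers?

Total value 76 ≥ cost 61, so it is built.
Fisher 1: others sum to 69; max(0, 61 - 69) = 0.
Fisher 2: others sum to 56; max(0, 61 - 56) = 5.
Fisher 3: others sum to 48; max(0, 61 - 48) = 13.
Fisher 4: others sum to 68; max(0, 61 - 68) = 0.
Fisher 5: others sum to 63; max(0, 61 - 63) = 0.
Total collected = 0 + 5 + 13 + 0 + 0 = 18.

18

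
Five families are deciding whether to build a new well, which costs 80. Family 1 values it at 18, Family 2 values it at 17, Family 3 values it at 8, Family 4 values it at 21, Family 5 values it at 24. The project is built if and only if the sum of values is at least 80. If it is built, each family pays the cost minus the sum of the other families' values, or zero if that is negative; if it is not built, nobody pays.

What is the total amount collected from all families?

48

Total value 88 ≥ cost 80, so it is built.
Family 1: others sum to 70; max(0, 80 - 70) = 10.
Family 2: others sum to 71; max(0, 80 - 71) = 9.
Family 3: others sum to 80; max(0, 80 - 80) = 0.
Family 4: others sum to 67; max(0, 80 - 67) = 13.
Family 5: others sum to 64; max(0, 80 - 64) = 16.
Total collected = 10 + 9 + 0 + 13 + 16 = 48.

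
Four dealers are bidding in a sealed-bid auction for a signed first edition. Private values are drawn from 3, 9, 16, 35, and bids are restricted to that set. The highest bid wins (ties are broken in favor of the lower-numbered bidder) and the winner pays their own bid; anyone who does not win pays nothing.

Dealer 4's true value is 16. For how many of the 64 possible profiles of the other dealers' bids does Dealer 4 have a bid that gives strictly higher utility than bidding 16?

Others bid (3, 3, 3): truth gives 0; bid 9 gives 7 > 0. Violating.
Others bid (3, 3, 9): truth gives 0; no alternative beats it.
Others bid (3, 3, 16): truth gives 0; no alternative beats it.
(Checking all 64 profiles: 1 has a profitable deviation, 63 do not.)

1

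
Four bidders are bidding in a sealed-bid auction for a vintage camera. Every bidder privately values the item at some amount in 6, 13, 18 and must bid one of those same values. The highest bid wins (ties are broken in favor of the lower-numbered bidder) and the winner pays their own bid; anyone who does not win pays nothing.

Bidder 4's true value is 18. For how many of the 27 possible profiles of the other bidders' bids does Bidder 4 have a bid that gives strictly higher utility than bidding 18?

1

Others bid (6, 6, 6): truth gives 0; bid 13 gives 5 > 0. Violating.
Others bid (6, 6, 13): truth gives 0; no alternative beats it.
Others bid (6, 6, 18): truth gives 0; no alternative beats it.
(Checking all 27 profiles: 1 has a profitable deviation, 26 do not.)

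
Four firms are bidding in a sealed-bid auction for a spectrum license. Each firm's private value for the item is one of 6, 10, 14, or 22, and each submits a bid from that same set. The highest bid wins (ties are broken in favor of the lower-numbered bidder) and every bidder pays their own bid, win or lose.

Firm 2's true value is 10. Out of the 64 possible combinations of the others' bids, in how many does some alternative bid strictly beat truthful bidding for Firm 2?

Others bid (6, 6, 14): truth gives -10; bid 14 gives -4 > -10. Violating.
Others bid (6, 6, 22): truth gives -10; bid 6 gives -6 > -10. Violating.
Others bid (6, 10, 14): truth gives -10; bid 14 gives -4 > -10. Violating.
Others bid (6, 10, 22): truth gives -10; bid 6 gives -6 > -10. Violating.
Others bid (6, 6, 6): truth gives 0; no alternative beats it.
Others bid (6, 6, 10): truth gives 0; no alternative beats it.
(Checking all 64 profiles: 60 have a profitable deviation, 4 do not.)

60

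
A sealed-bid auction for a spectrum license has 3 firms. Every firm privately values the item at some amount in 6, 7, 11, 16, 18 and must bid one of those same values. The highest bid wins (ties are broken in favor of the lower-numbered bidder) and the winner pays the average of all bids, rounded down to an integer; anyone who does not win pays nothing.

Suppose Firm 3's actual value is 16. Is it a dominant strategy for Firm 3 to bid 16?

Consider the case where Firm 1 bids 6 and Firm 2 bids 6.
Truthful bid 16: wins, pays 9, utility 16 - 9 = 7.
Bid 7 instead: wins, pays 6, utility 16 - 6 = 10.
Since 10 > 7, bidding 7 is strictly better here, so truthful bidding is not dominant.

No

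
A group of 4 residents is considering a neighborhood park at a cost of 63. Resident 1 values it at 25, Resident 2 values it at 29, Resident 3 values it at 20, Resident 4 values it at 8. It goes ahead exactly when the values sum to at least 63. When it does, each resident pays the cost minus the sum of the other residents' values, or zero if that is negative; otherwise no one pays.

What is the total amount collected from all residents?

Total value 82 ≥ cost 63, so it is built.
Resident 1: others sum to 57; max(0, 63 - 57) = 6.
Resident 2: others sum to 53; max(0, 63 - 53) = 10.
Resident 3: others sum to 62; max(0, 63 - 62) = 1.
Resident 4: others sum to 74; max(0, 63 - 74) = 0.
Total collected = 6 + 10 + 1 + 0 = 17.

17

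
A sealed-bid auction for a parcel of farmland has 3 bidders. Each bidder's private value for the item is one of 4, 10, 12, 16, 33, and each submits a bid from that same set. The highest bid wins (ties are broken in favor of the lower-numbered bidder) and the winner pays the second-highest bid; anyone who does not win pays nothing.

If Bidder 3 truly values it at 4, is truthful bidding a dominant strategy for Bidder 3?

Check each profile of the others' bids and compare truth against every alternative bid.
Others bid (4, 4): truth gives 0, best alternative gives 0.
Others bid (4, 10): truth gives 0, best alternative gives 0.
Others bid (4, 12): truth gives 0, best alternative gives 0.
Others bid (4, 16): truth gives 0, best alternative gives 0.
Others bid (4, 33): truth gives 0, best alternative gives 0.
Others bid (10, 4): truth gives 0, best alternative gives 0.
(Remaining 19 profiles checked similarly; truth is weakly best in each.)
In every case the truthful bid is at least as good as any alternative, so it is a dominant strategy.

Yes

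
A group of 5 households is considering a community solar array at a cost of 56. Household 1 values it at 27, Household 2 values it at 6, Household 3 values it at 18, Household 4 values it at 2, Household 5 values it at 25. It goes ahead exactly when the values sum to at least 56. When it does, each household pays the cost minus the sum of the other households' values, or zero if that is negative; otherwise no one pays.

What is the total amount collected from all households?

Total value 78 ≥ cost 56, so it is built.
Household 1: others sum to 51; max(0, 56 - 51) = 5.
Household 2: others sum to 72; max(0, 56 - 72) = 0.
Household 3: others sum to 60; max(0, 56 - 60) = 0.
Household 4: others sum to 76; max(0, 56 - 76) = 0.
Household 5: others sum to 53; max(0, 56 - 53) = 3.
Total collected = 5 + 0 + 0 + 0 + 3 = 8.

8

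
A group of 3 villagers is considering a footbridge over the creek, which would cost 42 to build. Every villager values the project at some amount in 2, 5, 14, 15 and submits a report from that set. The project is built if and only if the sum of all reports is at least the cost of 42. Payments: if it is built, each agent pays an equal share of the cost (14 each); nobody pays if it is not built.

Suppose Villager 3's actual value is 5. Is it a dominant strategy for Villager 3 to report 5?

Yes

Check each profile of the others' reports and compare truth against every alternative report.
Others report (2, 2): truth gives 0, best alternative gives 0.
Others report (2, 5): truth gives 0, best alternative gives 0.
Others report (2, 14): truth gives 0, best alternative gives 0.
Others report (2, 15): truth gives 0, best alternative gives 0.
Others report (5, 2): truth gives 0, best alternative gives 0.
Others report (5, 5): truth gives 0, best alternative gives 0.
(Remaining 10 profiles checked similarly; truth is weakly best in each.)
In every case the truthful report is at least as good as any alternative, so it is a dominant strategy.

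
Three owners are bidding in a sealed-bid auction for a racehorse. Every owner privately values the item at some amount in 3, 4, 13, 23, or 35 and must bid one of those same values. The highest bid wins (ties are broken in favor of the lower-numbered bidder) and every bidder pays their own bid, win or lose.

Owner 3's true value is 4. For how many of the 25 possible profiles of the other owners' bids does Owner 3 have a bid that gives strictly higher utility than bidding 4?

Others bid (3, 4): truth gives -4; bid 3 gives -3 > -4. Violating.
Others bid (3, 13): truth gives -4; bid 3 gives -3 > -4. Violating.
Others bid (3, 23): truth gives -4; bid 3 gives -3 > -4. Violating.
Others bid (3, 35): truth gives -4; bid 3 gives -3 > -4. Violating.
Others bid (3, 3): truth gives 0; no alternative beats it.
(Checking all 25 profiles: 24 have a profitable deviation, 1 does not.)

24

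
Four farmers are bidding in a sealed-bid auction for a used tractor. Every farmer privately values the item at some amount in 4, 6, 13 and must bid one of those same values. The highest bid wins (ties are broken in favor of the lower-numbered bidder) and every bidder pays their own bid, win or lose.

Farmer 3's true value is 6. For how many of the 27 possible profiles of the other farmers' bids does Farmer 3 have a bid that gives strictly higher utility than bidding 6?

25

Others bid (4, 4, 13): truth gives -6; bid 4 gives -4 > -6. Violating.
Others bid (4, 6, 4): truth gives -6; bid 4 gives -4 > -6. Violating.
Others bid (4, 6, 6): truth gives -6; bid 4 gives -4 > -6. Violating.
Others bid (4, 6, 13): truth gives -6; bid 4 gives -4 > -6. Violating.
Others bid (4, 4, 4): truth gives 0; no alternative beats it.
Others bid (4, 4, 6): truth gives 0; no alternative beats it.
(Checking all 27 profiles: 25 have a profitable deviation, 2 do not.)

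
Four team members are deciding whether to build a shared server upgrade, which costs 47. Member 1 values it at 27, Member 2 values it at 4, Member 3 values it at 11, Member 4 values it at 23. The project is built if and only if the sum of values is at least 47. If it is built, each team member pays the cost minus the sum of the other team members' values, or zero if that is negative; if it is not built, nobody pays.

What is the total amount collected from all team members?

14

Total value 65 ≥ cost 47, so it is built.
Member 1: others sum to 38; max(0, 47 - 38) = 9.
Member 2: others sum to 61; max(0, 47 - 61) = 0.
Member 3: others sum to 54; max(0, 47 - 54) = 0.
Member 4: others sum to 42; max(0, 47 - 42) = 5.
Total collected = 9 + 0 + 0 + 5 = 14.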